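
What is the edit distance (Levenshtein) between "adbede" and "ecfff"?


Computing edit distance: "adbede" -> "ecfff"
DP table:
           e    c    f    f    f
      0    1    2    3    4    5
  a   1    1    2    3    4    5
  d   2    2    2    3    4    5
  b   3    3    3    3    4    5
  e   4    3    4    4    4    5
  d   5    4    4    5    5    5
  e   6    5    5    5    6    6
Edit distance = dp[6][5] = 6

6


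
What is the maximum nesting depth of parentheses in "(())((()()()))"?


Input: "(())((()()()))"
Tracking depth:
  Position 0 '(': depth becomes 1
  Position 1 '(': depth becomes 2
  Position 2 ')': depth becomes 1
  Position 3 ')': depth becomes 0
  Position 4 '(': depth becomes 1
  Position 5 '(': depth becomes 2
  Position 6 '(': depth becomes 3
  Position 7 ')': depth becomes 2
  Position 8 '(': depth becomes 3
  Position 9 ')': depth becomes 2
  Position 10 '(': depth becomes 3
  Position 11 ')': depth becomes 2
  Position 12 ')': depth becomes 1
  Position 13 ')': depth becomes 0
Maximum depth reached: 3

3


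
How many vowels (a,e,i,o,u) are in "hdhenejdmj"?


Input: hdhenejdmj
Checking each character:
  'h' at position 0: consonant
  'd' at position 1: consonant
  'h' at position 2: consonant
  'e' at position 3: vowel (running total: 1)
  'n' at position 4: consonant
  'e' at position 5: vowel (running total: 2)
  'j' at position 6: consonant
  'd' at position 7: consonant
  'm' at position 8: consonant
  'j' at position 9: consonant
Total vowels: 2

2


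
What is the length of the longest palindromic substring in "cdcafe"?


Input: "cdcafe"
Checking substrings for palindromes:
  [0:3] "cdc" (len 3) => palindrome
Longest palindromic substring: "cdc" with length 3

3


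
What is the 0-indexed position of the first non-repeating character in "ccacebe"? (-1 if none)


Input: ccacebe
Character frequencies:
  'a': 1
  'b': 1
  'c': 3
  'e': 2
Scanning left to right for freq == 1:
  Position 0 ('c'): freq=3, skip
  Position 1 ('c'): freq=3, skip
  Position 2 ('a'): unique! => answer = 2

2


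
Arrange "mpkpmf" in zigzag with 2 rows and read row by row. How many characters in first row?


Zigzag "mpkpmf" into 2 rows:
Placing characters:
  'm' => row 0
  'p' => row 1
  'k' => row 0
  'p' => row 1
  'm' => row 0
  'f' => row 1
Rows:
  Row 0: "mkm"
  Row 1: "ppf"
First row length: 3

3


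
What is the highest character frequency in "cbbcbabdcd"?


Input: cbbcbabdcd
Character counts:
  'a': 1
  'b': 4
  'c': 3
  'd': 2
Maximum frequency: 4

4


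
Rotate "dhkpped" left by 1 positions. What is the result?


Input: "dhkpped", rotate left by 1
First 1 characters: "d"
Remaining characters: "hkpped"
Concatenate remaining + first: "hkpped" + "d" = "hkppedd"

hkppedd


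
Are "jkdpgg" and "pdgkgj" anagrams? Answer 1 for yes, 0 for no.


Strings: "jkdpgg", "pdgkgj"
Sorted first:  dggjkp
Sorted second: dggjkp
Sorted forms match => anagrams

1


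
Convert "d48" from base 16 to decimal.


Input: "d48" in base 16
Positional expansion:
  Digit 'd' (value 13) x 16^2 = 3328
  Digit '4' (value 4) x 16^1 = 64
  Digit '8' (value 8) x 16^0 = 8
Sum = 3400

3400


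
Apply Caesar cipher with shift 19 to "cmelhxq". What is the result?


Caesar cipher: shift "cmelhxq" by 19
  'c' (pos 2) + 19 = pos 21 = 'v'
  'm' (pos 12) + 19 = pos 5 = 'f'
  'e' (pos 4) + 19 = pos 23 = 'x'
  'l' (pos 11) + 19 = pos 4 = 'e'
  'h' (pos 7) + 19 = pos 0 = 'a'
  'x' (pos 23) + 19 = pos 16 = 'q'
  'q' (pos 16) + 19 = pos 9 = 'j'
Result: vfxeaqj

vfxeaqj


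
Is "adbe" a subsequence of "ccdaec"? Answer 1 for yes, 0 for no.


Check if "adbe" is a subsequence of "ccdaec"
Greedy scan:
  Position 0 ('c'): no match needed
  Position 1 ('c'): no match needed
  Position 2 ('d'): no match needed
  Position 3 ('a'): matches sub[0] = 'a'
  Position 4 ('e'): no match needed
  Position 5 ('c'): no match needed
Only matched 1/4 characters => not a subsequence

0


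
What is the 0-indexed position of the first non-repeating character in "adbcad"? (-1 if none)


Input: adbcad
Character frequencies:
  'a': 2
  'b': 1
  'c': 1
  'd': 2
Scanning left to right for freq == 1:
  Position 0 ('a'): freq=2, skip
  Position 1 ('d'): freq=2, skip
  Position 2 ('b'): unique! => answer = 2

2


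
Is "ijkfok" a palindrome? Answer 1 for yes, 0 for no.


Input: ijkfok
Reversed: kofkji
  Compare pos 0 ('i') with pos 5 ('k'): MISMATCH
  Compare pos 1 ('j') with pos 4 ('o'): MISMATCH
  Compare pos 2 ('k') with pos 3 ('f'): MISMATCH
Result: not a palindrome

0


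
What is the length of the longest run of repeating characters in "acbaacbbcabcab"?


Input: "acbaacbbcabcab"
Scanning for longest run:
  Position 1 ('c'): new char, reset run to 1
  Position 2 ('b'): new char, reset run to 1
  Position 3 ('a'): new char, reset run to 1
  Position 4 ('a'): continues run of 'a', length=2
  Position 5 ('c'): new char, reset run to 1
  Position 6 ('b'): new char, reset run to 1
  Position 7 ('b'): continues run of 'b', length=2
  Position 8 ('c'): new char, reset run to 1
  Position 9 ('a'): new char, reset run to 1
  Position 10 ('b'): new char, reset run to 1
  Position 11 ('c'): new char, reset run to 1
  Position 12 ('a'): new char, reset run to 1
  Position 13 ('b'): new char, reset run to 1
Longest run: 'a' with length 2

2


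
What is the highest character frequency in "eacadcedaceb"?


Input: eacadcedaceb
Character counts:
  'a': 3
  'b': 1
  'c': 3
  'd': 2
  'e': 3
Maximum frequency: 3

3


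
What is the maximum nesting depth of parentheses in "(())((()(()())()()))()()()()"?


Input: "(())((()(()())()()))()()()()"
Tracking depth:
  Position 0 '(': depth becomes 1
  Position 1 '(': depth becomes 2
  Position 2 ')': depth becomes 1
  Position 3 ')': depth becomes 0
  Position 4 '(': depth becomes 1
  Position 5 '(': depth becomes 2
  Position 6 '(': depth becomes 3
  Position 7 ')': depth becomes 2
  Position 8 '(': depth becomes 3
  Position 9 '(': depth becomes 4
  Position 10 ')': depth becomes 3
  Position 11 '(': depth becomes 4
  Position 12 ')': depth becomes 3
  Position 13 ')': depth becomes 2
  Position 14 '(': depth becomes 3
  Position 15 ')': depth becomes 2
  Position 16 '(': depth becomes 3
  Position 17 ')': depth becomes 2
  Position 18 ')': depth becomes 1
  Position 19 ')': depth becomes 0
  Position 20 '(': depth becomes 1
  Position 21 ')': depth becomes 0
  Position 22 '(': depth becomes 1
  Position 23 ')': depth becomes 0
  Position 24 '(': depth becomes 1
  Position 25 ')': depth becomes 0
  Position 26 '(': depth becomes 1
  Position 27 ')': depth becomes 0
Maximum depth reached: 4

4


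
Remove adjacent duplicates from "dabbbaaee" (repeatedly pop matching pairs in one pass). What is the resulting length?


Input: dabbbaaee
Stack-based adjacent duplicate removal:
  Read 'd': push. Stack: d
  Read 'a': push. Stack: da
  Read 'b': push. Stack: dab
  Read 'b': matches stack top 'b' => pop. Stack: da
  Read 'b': push. Stack: dab
  Read 'a': push. Stack: daba
  Read 'a': matches stack top 'a' => pop. Stack: dab
  Read 'e': push. Stack: dabe
  Read 'e': matches stack top 'e' => pop. Stack: dab
Final stack: "dab" (length 3)

3


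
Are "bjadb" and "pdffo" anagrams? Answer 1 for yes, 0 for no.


Strings: "bjadb", "pdffo"
Sorted first:  abbdj
Sorted second: dffop
Differ at position 0: 'a' vs 'd' => not anagrams

0


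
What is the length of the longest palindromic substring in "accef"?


Input: "accef"
Checking substrings for palindromes:
  [1:3] "cc" (len 2) => palindrome
Longest palindromic substring: "cc" with length 2

2


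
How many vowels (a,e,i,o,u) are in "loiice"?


Input: loiice
Checking each character:
  'l' at position 0: consonant
  'o' at position 1: vowel (running total: 1)
  'i' at position 2: vowel (running total: 2)
  'i' at position 3: vowel (running total: 3)
  'c' at position 4: consonant
  'e' at position 5: vowel (running total: 4)
Total vowels: 4

4


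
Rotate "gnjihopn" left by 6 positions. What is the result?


Input: "gnjihopn", rotate left by 6
First 6 characters: "gnjiho"
Remaining characters: "pn"
Concatenate remaining + first: "pn" + "gnjiho" = "pngnjiho"

pngnjiho


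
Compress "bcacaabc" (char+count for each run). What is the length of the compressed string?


Input: bcacaabc
Runs:
  'b' x 1 => "b1"
  'c' x 1 => "c1"
  'a' x 1 => "a1"
  'c' x 1 => "c1"
  'a' x 2 => "a2"
  'b' x 1 => "b1"
  'c' x 1 => "c1"
Compressed: "b1c1a1c1a2b1c1"
Compressed length: 14

14


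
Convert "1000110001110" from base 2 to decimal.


Input: "1000110001110" in base 2
Positional expansion:
  Digit '1' (value 1) x 2^12 = 4096
  Digit '0' (value 0) x 2^11 = 0
  Digit '0' (value 0) x 2^10 = 0
  Digit '0' (value 0) x 2^9 = 0
  Digit '1' (value 1) x 2^8 = 256
  Digit '1' (value 1) x 2^7 = 128
  Digit '0' (value 0) x 2^6 = 0
  Digit '0' (value 0) x 2^5 = 0
  Digit '0' (value 0) x 2^4 = 0
  Digit '1' (value 1) x 2^3 = 8
  Digit '1' (value 1) x 2^2 = 4
  Digit '1' (value 1) x 2^1 = 2
  Digit '0' (value 0) x 2^0 = 0
Sum = 4494

4494


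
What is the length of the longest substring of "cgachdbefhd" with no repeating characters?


Input: "cgachdbefhd"
Sliding window (track last position of each char):
  Position 0 ('c'): window [0,0] length 1 -- new best
  Position 1 ('g'): window [0,1] length 2 -- new best
  Position 2 ('a'): window [0,2] length 3 -- new best
  Position 3 ('c'): repeat (last at 0), move window start to 1
  Position 3 ('c'): window [1,3] length 3
  Position 4 ('h'): window [1,4] length 4 -- new best
  Position 5 ('d'): window [1,5] length 5 -- new best
  Position 6 ('b'): window [1,6] length 6 -- new best
  Position 7 ('e'): window [1,7] length 7 -- new best
  Position 8 ('f'): window [1,8] length 8 -- new best
  Position 9 ('h'): repeat (last at 4), move window start to 5
  Position 9 ('h'): window [5,9] length 5
  Position 10 ('d'): repeat (last at 5), move window start to 6
  Position 10 ('d'): window [6,10] length 5
Longest substring with no repeats: "gachdbef" with length 8

8


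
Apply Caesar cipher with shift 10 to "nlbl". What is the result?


Caesar cipher: shift "nlbl" by 10
  'n' (pos 13) + 10 = pos 23 = 'x'
  'l' (pos 11) + 10 = pos 21 = 'v'
  'b' (pos 1) + 10 = pos 11 = 'l'
  'l' (pos 11) + 10 = pos 21 = 'v'
Result: xvlv

xvlv


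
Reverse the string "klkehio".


Input: klkehio
Reading characters right to left:
  Position 6: 'o'
  Position 5: 'i'
  Position 4: 'h'
  Position 3: 'e'
  Position 2: 'k'
  Position 1: 'l'
  Position 0: 'k'
Reversed: oiheklk

oiheklk


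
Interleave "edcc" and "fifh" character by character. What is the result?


Interleaving "edcc" and "fifh":
  Position 0: 'e' from first, 'f' from second => "ef"
  Position 1: 'd' from first, 'i' from second => "di"
  Position 2: 'c' from first, 'f' from second => "cf"
  Position 3: 'c' from first, 'h' from second => "ch"
Result: efdicfch

efdicfch


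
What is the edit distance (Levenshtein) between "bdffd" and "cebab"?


Computing edit distance: "bdffd" -> "cebab"
DP table:
           c    e    b    a    b
      0    1    2    3    4    5
  b   1    1    2    2    3    4
  d   2    2    2    3    3    4
  f   3    3    3    3    4    4
  f   4    4    4    4    4    5
  d   5    5    5    5    5    5
Edit distance = dp[5][5] = 5

5


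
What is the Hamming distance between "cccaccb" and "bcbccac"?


Comparing "cccaccb" and "bcbccac" position by position:
  Position 0: 'c' vs 'b' => differ
  Position 1: 'c' vs 'c' => same
  Position 2: 'c' vs 'b' => differ
  Position 3: 'a' vs 'c' => differ
  Position 4: 'c' vs 'c' => same
  Position 5: 'c' vs 'a' => differ
  Position 6: 'b' vs 'c' => differ
Total differences (Hamming distance): 5

5


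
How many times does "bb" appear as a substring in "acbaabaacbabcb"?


Searching for "bb" in "acbaabaacbabcb"
Scanning each position:
  Position 0: "ac" => no
  Position 1: "cb" => no
  Position 2: "ba" => no
  Position 3: "aa" => no
  Position 4: "ab" => no
  Position 5: "ba" => no
  Position 6: "aa" => no
  Position 7: "ac" => no
  Position 8: "cb" => no
  Position 9: "ba" => no
  Position 10: "ab" => no
  Position 11: "bc" => no
  Position 12: "cb" => no
Total occurrences: 0

0


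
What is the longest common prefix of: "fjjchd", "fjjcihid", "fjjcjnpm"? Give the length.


Words: fjjchd, fjjcihid, fjjcjnpm
  Position 0: all 'f' => match
  Position 1: all 'j' => match
  Position 2: all 'j' => match
  Position 3: all 'c' => match
  Position 4: ('h', 'i', 'j') => mismatch, stop
LCP = "fjjc" (length 4)

4


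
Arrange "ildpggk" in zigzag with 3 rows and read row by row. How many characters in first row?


Zigzag "ildpggk" into 3 rows:
Placing characters:
  'i' => row 0
  'l' => row 1
  'd' => row 2
  'p' => row 1
  'g' => row 0
  'g' => row 1
  'k' => row 2
Rows:
  Row 0: "ig"
  Row 1: "lpg"
  Row 2: "dk"
First row length: 2

2


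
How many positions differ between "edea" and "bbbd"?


Comparing "edea" and "bbbd" position by position:
  Position 0: 'e' vs 'b' => DIFFER
  Position 1: 'd' vs 'b' => DIFFER
  Position 2: 'e' vs 'b' => DIFFER
  Position 3: 'a' vs 'd' => DIFFER
Positions that differ: 4

4


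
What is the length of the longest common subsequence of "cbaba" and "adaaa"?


LCS of "cbaba" and "adaaa"
DP table:
           a    d    a    a    a
      0    0    0    0    0    0
  c   0    0    0    0    0    0
  b   0    0    0    0    0    0
  a   0    1    1    1    1    1
  b   0    1    1    1    1    1
  a   0    1    1    2    2    2
LCS length = dp[5][5] = 2

2


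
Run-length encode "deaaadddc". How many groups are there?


Input: deaaadddc
Scanning for consecutive runs:
  Group 1: 'd' x 1 (positions 0-0)
  Group 2: 'e' x 1 (positions 1-1)
  Group 3: 'a' x 3 (positions 2-4)
  Group 4: 'd' x 3 (positions 5-7)
  Group 5: 'c' x 1 (positions 8-8)
Total groups: 5

5


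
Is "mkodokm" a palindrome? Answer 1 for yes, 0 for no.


Input: mkodokm
Reversed: mkodokm
  Compare pos 0 ('m') with pos 6 ('m'): match
  Compare pos 1 ('k') with pos 5 ('k'): match
  Compare pos 2 ('o') with pos 4 ('o'): match
Result: palindrome

1


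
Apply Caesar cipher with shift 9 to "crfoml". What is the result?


Caesar cipher: shift "crfoml" by 9
  'c' (pos 2) + 9 = pos 11 = 'l'
  'r' (pos 17) + 9 = pos 0 = 'a'
  'f' (pos 5) + 9 = pos 14 = 'o'
  'o' (pos 14) + 9 = pos 23 = 'x'
  'm' (pos 12) + 9 = pos 21 = 'v'
  'l' (pos 11) + 9 = pos 20 = 'u'
Result: laoxvu

laoxvu


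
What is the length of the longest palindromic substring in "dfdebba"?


Input: "dfdebba"
Checking substrings for palindromes:
  [0:3] "dfd" (len 3) => palindrome
  [4:6] "bb" (len 2) => palindrome
Longest palindromic substring: "dfd" with length 3

3


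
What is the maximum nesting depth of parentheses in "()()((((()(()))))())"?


Input: "()()((((()(()))))())"
Tracking depth:
  Position 0 '(': depth becomes 1
  Position 1 ')': depth becomes 0
  Position 2 '(': depth becomes 1
  Position 3 ')': depth becomes 0
  Position 4 '(': depth becomes 1
  Position 5 '(': depth becomes 2
  Position 6 '(': depth becomes 3
  Position 7 '(': depth becomes 4
  Position 8 '(': depth becomes 5
  Position 9 ')': depth becomes 4
  Position 10 '(': depth becomes 5
  Position 11 '(': depth becomes 6
  Position 12 ')': depth becomes 5
  Position 13 ')': depth becomes 4
  Position 14 ')': depth becomes 3
  Position 15 ')': depth becomes 2
  Position 16 ')': depth becomes 1
  Position 17 '(': depth becomes 2
  Position 18 ')': depth becomes 1
  Position 19 ')': depth becomes 0
Maximum depth reached: 6

6


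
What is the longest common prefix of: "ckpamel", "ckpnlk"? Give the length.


Words: ckpamel, ckpnlk
  Position 0: all 'c' => match
  Position 1: all 'k' => match
  Position 2: all 'p' => match
  Position 3: ('a', 'n') => mismatch, stop
LCP = "ckp" (length 3)

3


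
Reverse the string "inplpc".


Input: inplpc
Reading characters right to left:
  Position 5: 'c'
  Position 4: 'p'
  Position 3: 'l'
  Position 2: 'p'
  Position 1: 'n'
  Position 0: 'i'
Reversed: cplpni

cplpni


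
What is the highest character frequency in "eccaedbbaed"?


Input: eccaedbbaed
Character counts:
  'a': 2
  'b': 2
  'c': 2
  'd': 2
  'e': 3
Maximum frequency: 3

3


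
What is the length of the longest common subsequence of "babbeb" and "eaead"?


LCS of "babbeb" and "eaead"
DP table:
           e    a    e    a    d
      0    0    0    0    0    0
  b   0    0    0    0    0    0
  a   0    0    1    1    1    1
  b   0    0    1    1    1    1
  b   0    0    1    1    1    1
  e   0    1    1    2    2    2
  b   0    1    1    2    2    2
LCS length = dp[6][5] = 2

2


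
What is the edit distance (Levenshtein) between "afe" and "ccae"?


Computing edit distance: "afe" -> "ccae"
DP table:
           c    c    a    e
      0    1    2    3    4
  a   1    1    2    2    3
  f   2    2    2    3    3
  e   3    3    3    3    3
Edit distance = dp[3][4] = 3

3


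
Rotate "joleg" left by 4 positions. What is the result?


Input: "joleg", rotate left by 4
First 4 characters: "jole"
Remaining characters: "g"
Concatenate remaining + first: "g" + "jole" = "gjole"

gjole


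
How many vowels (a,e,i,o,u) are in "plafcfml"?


Input: plafcfml
Checking each character:
  'p' at position 0: consonant
  'l' at position 1: consonant
  'a' at position 2: vowel (running total: 1)
  'f' at position 3: consonant
  'c' at position 4: consonant
  'f' at position 5: consonant
  'm' at position 6: consonant
  'l' at position 7: consonant
Total vowels: 1

1


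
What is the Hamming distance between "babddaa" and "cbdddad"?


Comparing "babddaa" and "cbdddad" position by position:
  Position 0: 'b' vs 'c' => differ
  Position 1: 'a' vs 'b' => differ
  Position 2: 'b' vs 'd' => differ
  Position 3: 'd' vs 'd' => same
  Position 4: 'd' vs 'd' => same
  Position 5: 'a' vs 'a' => same
  Position 6: 'a' vs 'd' => differ
Total differences (Hamming distance): 4

4


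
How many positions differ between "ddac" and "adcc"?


Comparing "ddac" and "adcc" position by position:
  Position 0: 'd' vs 'a' => DIFFER
  Position 1: 'd' vs 'd' => same
  Position 2: 'a' vs 'c' => DIFFER
  Position 3: 'c' vs 'c' => same
Positions that differ: 2

2


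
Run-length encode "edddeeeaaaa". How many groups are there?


Input: edddeeeaaaa
Scanning for consecutive runs:
  Group 1: 'e' x 1 (positions 0-0)
  Group 2: 'd' x 3 (positions 1-3)
  Group 3: 'e' x 3 (positions 4-6)
  Group 4: 'a' x 4 (positions 7-10)
Total groups: 4

4


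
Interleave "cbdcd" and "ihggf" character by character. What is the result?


Interleaving "cbdcd" and "ihggf":
  Position 0: 'c' from first, 'i' from second => "ci"
  Position 1: 'b' from first, 'h' from second => "bh"
  Position 2: 'd' from first, 'g' from second => "dg"
  Position 3: 'c' from first, 'g' from second => "cg"
  Position 4: 'd' from first, 'f' from second => "df"
Result: cibhdgcgdf

cibhdgcgdf


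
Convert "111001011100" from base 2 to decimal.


Input: "111001011100" in base 2
Positional expansion:
  Digit '1' (value 1) x 2^11 = 2048
  Digit '1' (value 1) x 2^10 = 1024
  Digit '1' (value 1) x 2^9 = 512
  Digit '0' (value 0) x 2^8 = 0
  Digit '0' (value 0) x 2^7 = 0
  Digit '1' (value 1) x 2^6 = 64
  Digit '0' (value 0) x 2^5 = 0
  Digit '1' (value 1) x 2^4 = 16
  Digit '1' (value 1) x 2^3 = 8
  Digit '1' (value 1) x 2^2 = 4
  Digit '0' (value 0) x 2^1 = 0
  Digit '0' (value 0) x 2^0 = 0
Sum = 3676

3676


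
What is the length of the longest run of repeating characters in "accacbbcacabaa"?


Input: "accacbbcacabaa"
Scanning for longest run:
  Position 1 ('c'): new char, reset run to 1
  Position 2 ('c'): continues run of 'c', length=2
  Position 3 ('a'): new char, reset run to 1
  Position 4 ('c'): new char, reset run to 1
  Position 5 ('b'): new char, reset run to 1
  Position 6 ('b'): continues run of 'b', length=2
  Position 7 ('c'): new char, reset run to 1
  Position 8 ('a'): new char, reset run to 1
  Position 9 ('c'): new char, reset run to 1
  Position 10 ('a'): new char, reset run to 1
  Position 11 ('b'): new char, reset run to 1
  Position 12 ('a'): new char, reset run to 1
  Position 13 ('a'): continues run of 'a', length=2
Longest run: 'c' with length 2

2


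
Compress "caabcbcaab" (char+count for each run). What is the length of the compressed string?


Input: caabcbcaab
Runs:
  'c' x 1 => "c1"
  'a' x 2 => "a2"
  'b' x 1 => "b1"
  'c' x 1 => "c1"
  'b' x 1 => "b1"
  'c' x 1 => "c1"
  'a' x 2 => "a2"
  'b' x 1 => "b1"
Compressed: "c1a2b1c1b1c1a2b1"
Compressed length: 16

16


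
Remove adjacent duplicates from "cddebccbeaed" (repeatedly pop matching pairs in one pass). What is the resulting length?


Input: cddebccbeaed
Stack-based adjacent duplicate removal:
  Read 'c': push. Stack: c
  Read 'd': push. Stack: cd
  Read 'd': matches stack top 'd' => pop. Stack: c
  Read 'e': push. Stack: ce
  Read 'b': push. Stack: ceb
  Read 'c': push. Stack: cebc
  Read 'c': matches stack top 'c' => pop. Stack: ceb
  Read 'b': matches stack top 'b' => pop. Stack: ce
  Read 'e': matches stack top 'e' => pop. Stack: c
  Read 'a': push. Stack: ca
  Read 'e': push. Stack: cae
  Read 'd': push. Stack: caed
Final stack: "caed" (length 4)

4


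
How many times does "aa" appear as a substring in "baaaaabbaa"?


Searching for "aa" in "baaaaabbaa"
Scanning each position:
  Position 0: "ba" => no
  Position 1: "aa" => MATCH
  Position 2: "aa" => MATCH
  Position 3: "aa" => MATCH
  Position 4: "aa" => MATCH
  Position 5: "ab" => no
  Position 6: "bb" => no
  Position 7: "ba" => no
  Position 8: "aa" => MATCH
Total occurrences: 5

5


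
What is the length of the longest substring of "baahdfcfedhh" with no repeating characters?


Input: "baahdfcfedhh"
Sliding window (track last position of each char):
  Position 0 ('b'): window [0,0] length 1 -- new best
  Position 1 ('a'): window [0,1] length 2 -- new best
  Position 2 ('a'): repeat (last at 1), move window start to 2
  Position 2 ('a'): window [2,2] length 1
  Position 3 ('h'): window [2,3] length 2
  Position 4 ('d'): window [2,4] length 3 -- new best
  Position 5 ('f'): window [2,5] length 4 -- new best
  Position 6 ('c'): window [2,6] length 5 -- new best
  Position 7 ('f'): repeat (last at 5), move window start to 6
  Position 7 ('f'): window [6,7] length 2
  Position 8 ('e'): window [6,8] length 3
  Position 9 ('d'): window [6,9] length 4
  Position 10 ('h'): window [6,10] length 5
  Position 11 ('h'): repeat (last at 10), move window start to 11
  Position 11 ('h'): window [11,11] length 1
Longest substring with no repeats: "ahdfc" with length 5

5


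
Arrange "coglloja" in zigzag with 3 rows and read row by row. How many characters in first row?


Zigzag "coglloja" into 3 rows:
Placing characters:
  'c' => row 0
  'o' => row 1
  'g' => row 2
  'l' => row 1
  'l' => row 0
  'o' => row 1
  'j' => row 2
  'a' => row 1
Rows:
  Row 0: "cl"
  Row 1: "oloa"
  Row 2: "gj"
First row length: 2

2


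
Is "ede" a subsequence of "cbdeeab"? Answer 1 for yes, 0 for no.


Check if "ede" is a subsequence of "cbdeeab"
Greedy scan:
  Position 0 ('c'): no match needed
  Position 1 ('b'): no match needed
  Position 2 ('d'): no match needed
  Position 3 ('e'): matches sub[0] = 'e'
  Position 4 ('e'): no match needed
  Position 5 ('a'): no match needed
  Position 6 ('b'): no match needed
Only matched 1/3 characters => not a subsequence

0


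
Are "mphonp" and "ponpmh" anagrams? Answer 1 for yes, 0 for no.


Strings: "mphonp", "ponpmh"
Sorted first:  hmnopp
Sorted second: hmnopp
Sorted forms match => anagrams

1


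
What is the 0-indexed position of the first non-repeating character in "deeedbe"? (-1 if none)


Input: deeedbe
Character frequencies:
  'b': 1
  'd': 2
  'e': 4
Scanning left to right for freq == 1:
  Position 0 ('d'): freq=2, skip
  Position 1 ('e'): freq=4, skip
  Position 2 ('e'): freq=4, skip
  Position 3 ('e'): freq=4, skip
  Position 4 ('d'): freq=2, skip
  Position 5 ('b'): unique! => answer = 5

5


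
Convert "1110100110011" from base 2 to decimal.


Input: "1110100110011" in base 2
Positional expansion:
  Digit '1' (value 1) x 2^12 = 4096
  Digit '1' (value 1) x 2^11 = 2048
  Digit '1' (value 1) x 2^10 = 1024
  Digit '0' (value 0) x 2^9 = 0
  Digit '1' (value 1) x 2^8 = 256
  Digit '0' (value 0) x 2^7 = 0
  Digit '0' (value 0) x 2^6 = 0
  Digit '1' (value 1) x 2^5 = 32
  Digit '1' (value 1) x 2^4 = 16
  Digit '0' (value 0) x 2^3 = 0
  Digit '0' (value 0) x 2^2 = 0
  Digit '1' (value 1) x 2^1 = 2
  Digit '1' (value 1) x 2^0 = 1
Sum = 7475

7475


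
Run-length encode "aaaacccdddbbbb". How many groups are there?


Input: aaaacccdddbbbb
Scanning for consecutive runs:
  Group 1: 'a' x 4 (positions 0-3)
  Group 2: 'c' x 3 (positions 4-6)
  Group 3: 'd' x 3 (positions 7-9)
  Group 4: 'b' x 4 (positions 10-13)
Total groups: 4

4


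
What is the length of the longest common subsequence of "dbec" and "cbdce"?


LCS of "dbec" and "cbdce"
DP table:
           c    b    d    c    e
      0    0    0    0    0    0
  d   0    0    0    1    1    1
  b   0    0    1    1    1    1
  e   0    0    1    1    1    2
  c   0    1    1    1    2    2
LCS length = dp[4][5] = 2

2


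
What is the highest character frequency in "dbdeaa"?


Input: dbdeaa
Character counts:
  'a': 2
  'b': 1
  'd': 2
  'e': 1
Maximum frequency: 2

2


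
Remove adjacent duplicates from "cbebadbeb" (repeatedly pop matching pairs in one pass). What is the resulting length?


Input: cbebadbeb
Stack-based adjacent duplicate removal:
  Read 'c': push. Stack: c
  Read 'b': push. Stack: cb
  Read 'e': push. Stack: cbe
  Read 'b': push. Stack: cbeb
  Read 'a': push. Stack: cbeba
  Read 'd': push. Stack: cbebad
  Read 'b': push. Stack: cbebadb
  Read 'e': push. Stack: cbebadbe
  Read 'b': push. Stack: cbebadbeb
Final stack: "cbebadbeb" (length 9)

9


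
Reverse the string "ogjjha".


Input: ogjjha
Reading characters right to left:
  Position 5: 'a'
  Position 4: 'h'
  Position 3: 'j'
  Position 2: 'j'
  Position 1: 'g'
  Position 0: 'o'
Reversed: ahjjgo

ahjjgo


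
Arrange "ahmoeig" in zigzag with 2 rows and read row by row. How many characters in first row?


Zigzag "ahmoeig" into 2 rows:
Placing characters:
  'a' => row 0
  'h' => row 1
  'm' => row 0
  'o' => row 1
  'e' => row 0
  'i' => row 1
  'g' => row 0
Rows:
  Row 0: "ameg"
  Row 1: "hoi"
First row length: 4

4


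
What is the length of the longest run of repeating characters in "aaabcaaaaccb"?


Input: "aaabcaaaaccb"
Scanning for longest run:
  Position 1 ('a'): continues run of 'a', length=2
  Position 2 ('a'): continues run of 'a', length=3
  Position 3 ('b'): new char, reset run to 1
  Position 4 ('c'): new char, reset run to 1
  Position 5 ('a'): new char, reset run to 1
  Position 6 ('a'): continues run of 'a', length=2
  Position 7 ('a'): continues run of 'a', length=3
  Position 8 ('a'): continues run of 'a', length=4
  Position 9 ('c'): new char, reset run to 1
  Position 10 ('c'): continues run of 'c', length=2
  Position 11 ('b'): new char, reset run to 1
Longest run: 'a' with length 4

4


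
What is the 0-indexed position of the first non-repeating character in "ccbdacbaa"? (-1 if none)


Input: ccbdacbaa
Character frequencies:
  'a': 3
  'b': 2
  'c': 3
  'd': 1
Scanning left to right for freq == 1:
  Position 0 ('c'): freq=3, skip
  Position 1 ('c'): freq=3, skip
  Position 2 ('b'): freq=2, skip
  Position 3 ('d'): unique! => answer = 3

3


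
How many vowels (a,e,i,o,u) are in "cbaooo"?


Input: cbaooo
Checking each character:
  'c' at position 0: consonant
  'b' at position 1: consonant
  'a' at position 2: vowel (running total: 1)
  'o' at position 3: vowel (running total: 2)
  'o' at position 4: vowel (running total: 3)
  'o' at position 5: vowel (running total: 4)
Total vowels: 4

4


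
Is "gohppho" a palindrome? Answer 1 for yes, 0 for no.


Input: gohppho
Reversed: ohpphog
  Compare pos 0 ('g') with pos 6 ('o'): MISMATCH
  Compare pos 1 ('o') with pos 5 ('h'): MISMATCH
  Compare pos 2 ('h') with pos 4 ('p'): MISMATCH
Result: not a palindrome

0


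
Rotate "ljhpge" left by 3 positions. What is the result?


Input: "ljhpge", rotate left by 3
First 3 characters: "ljh"
Remaining characters: "pge"
Concatenate remaining + first: "pge" + "ljh" = "pgeljh"

pgeljh


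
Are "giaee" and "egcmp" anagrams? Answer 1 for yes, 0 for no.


Strings: "giaee", "egcmp"
Sorted first:  aeegi
Sorted second: cegmp
Differ at position 0: 'a' vs 'c' => not anagrams

0


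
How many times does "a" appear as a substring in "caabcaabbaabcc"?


Searching for "a" in "caabcaabbaabcc"
Scanning each position:
  Position 0: "c" => no
  Position 1: "a" => MATCH
  Position 2: "a" => MATCH
  Position 3: "b" => no
  Position 4: "c" => no
  Position 5: "a" => MATCH
  Position 6: "a" => MATCH
  Position 7: "b" => no
  Position 8: "b" => no
  Position 9: "a" => MATCH
  Position 10: "a" => MATCH
  Position 11: "b" => no
  Position 12: "c" => no
  Position 13: "c" => no
Total occurrences: 6

6


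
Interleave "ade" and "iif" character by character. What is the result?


Interleaving "ade" and "iif":
  Position 0: 'a' from first, 'i' from second => "ai"
  Position 1: 'd' from first, 'i' from second => "di"
  Position 2: 'e' from first, 'f' from second => "ef"
Result: aidief

aidief


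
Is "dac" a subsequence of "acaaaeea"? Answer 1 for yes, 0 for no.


Check if "dac" is a subsequence of "acaaaeea"
Greedy scan:
  Position 0 ('a'): no match needed
  Position 1 ('c'): no match needed
  Position 2 ('a'): no match needed
  Position 3 ('a'): no match needed
  Position 4 ('a'): no match needed
  Position 5 ('e'): no match needed
  Position 6 ('e'): no match needed
  Position 7 ('a'): no match needed
Only matched 0/3 characters => not a subsequence

0


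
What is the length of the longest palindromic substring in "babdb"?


Input: "babdb"
Checking substrings for palindromes:
  [0:3] "bab" (len 3) => palindrome
  [2:5] "bdb" (len 3) => palindrome
Longest palindromic substring: "bab" with length 3

3


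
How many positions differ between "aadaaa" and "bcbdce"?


Comparing "aadaaa" and "bcbdce" position by position:
  Position 0: 'a' vs 'b' => DIFFER
  Position 1: 'a' vs 'c' => DIFFER
  Position 2: 'd' vs 'b' => DIFFER
  Position 3: 'a' vs 'd' => DIFFER
  Position 4: 'a' vs 'c' => DIFFER
  Position 5: 'a' vs 'e' => DIFFER
Positions that differ: 6

6


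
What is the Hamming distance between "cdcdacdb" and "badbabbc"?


Comparing "cdcdacdb" and "badbabbc" position by position:
  Position 0: 'c' vs 'b' => differ
  Position 1: 'd' vs 'a' => differ
  Position 2: 'c' vs 'd' => differ
  Position 3: 'd' vs 'b' => differ
  Position 4: 'a' vs 'a' => same
  Position 5: 'c' vs 'b' => differ
  Position 6: 'd' vs 'b' => differ
  Position 7: 'b' vs 'c' => differ
Total differences (Hamming distance): 7

7


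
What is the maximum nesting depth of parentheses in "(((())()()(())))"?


Input: "(((())()()(())))"
Tracking depth:
  Position 0 '(': depth becomes 1
  Position 1 '(': depth becomes 2
  Position 2 '(': depth becomes 3
  Position 3 '(': depth becomes 4
  Position 4 ')': depth becomes 3
  Position 5 ')': depth becomes 2
  Position 6 '(': depth becomes 3
  Position 7 ')': depth becomes 2
  Position 8 '(': depth becomes 3
  Position 9 ')': depth becomes 2
  Position 10 '(': depth becomes 3
  Position 11 '(': depth becomes 4
  Position 12 ')': depth becomes 3
  Position 13 ')': depth becomes 2
  Position 14 ')': depth becomes 1
  Position 15 ')': depth becomes 0
Maximum depth reached: 4

4


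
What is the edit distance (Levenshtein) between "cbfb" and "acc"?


Computing edit distance: "cbfb" -> "acc"
DP table:
           a    c    c
      0    1    2    3
  c   1    1    1    2
  b   2    2    2    2
  f   3    3    3    3
  b   4    4    4    4
Edit distance = dp[4][3] = 4

4


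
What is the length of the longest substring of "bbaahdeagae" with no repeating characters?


Input: "bbaahdeagae"
Sliding window (track last position of each char):
  Position 0 ('b'): window [0,0] length 1 -- new best
  Position 1 ('b'): repeat (last at 0), move window start to 1
  Position 1 ('b'): window [1,1] length 1
  Position 2 ('a'): window [1,2] length 2 -- new best
  Position 3 ('a'): repeat (last at 2), move window start to 3
  Position 3 ('a'): window [3,3] length 1
  Position 4 ('h'): window [3,4] length 2
  Position 5 ('d'): window [3,5] length 3 -- new best
  Position 6 ('e'): window [3,6] length 4 -- new best
  Position 7 ('a'): repeat (last at 3), move window start to 4
  Position 7 ('a'): window [4,7] length 4
  Position 8 ('g'): window [4,8] length 5 -- new best
  Position 9 ('a'): repeat (last at 7), move window start to 8
  Position 9 ('a'): window [8,9] length 2
  Position 10 ('e'): window [8,10] length 3
Longest substring with no repeats: "hdeag" with length 5

5


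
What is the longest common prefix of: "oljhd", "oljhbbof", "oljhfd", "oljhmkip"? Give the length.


Words: oljhd, oljhbbof, oljhfd, oljhmkip
  Position 0: all 'o' => match
  Position 1: all 'l' => match
  Position 2: all 'j' => match
  Position 3: all 'h' => match
  Position 4: ('d', 'b', 'f', 'm') => mismatch, stop
LCP = "oljh" (length 4)

4


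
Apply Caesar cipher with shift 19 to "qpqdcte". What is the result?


Caesar cipher: shift "qpqdcte" by 19
  'q' (pos 16) + 19 = pos 9 = 'j'
  'p' (pos 15) + 19 = pos 8 = 'i'
  'q' (pos 16) + 19 = pos 9 = 'j'
  'd' (pos 3) + 19 = pos 22 = 'w'
  'c' (pos 2) + 19 = pos 21 = 'v'
  't' (pos 19) + 19 = pos 12 = 'm'
  'e' (pos 4) + 19 = pos 23 = 'x'
Result: jijwvmx

jijwvmx


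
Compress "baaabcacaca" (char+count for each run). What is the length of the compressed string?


Input: baaabcacaca
Runs:
  'b' x 1 => "b1"
  'a' x 3 => "a3"
  'b' x 1 => "b1"
  'c' x 1 => "c1"
  'a' x 1 => "a1"
  'c' x 1 => "c1"
  'a' x 1 => "a1"
  'c' x 1 => "c1"
  'a' x 1 => "a1"
Compressed: "b1a3b1c1a1c1a1c1a1"
Compressed length: 18

18


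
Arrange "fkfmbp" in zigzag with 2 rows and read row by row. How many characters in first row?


Zigzag "fkfmbp" into 2 rows:
Placing characters:
  'f' => row 0
  'k' => row 1
  'f' => row 0
  'm' => row 1
  'b' => row 0
  'p' => row 1
Rows:
  Row 0: "ffb"
  Row 1: "kmp"
First row length: 3

3


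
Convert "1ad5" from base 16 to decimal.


Input: "1ad5" in base 16
Positional expansion:
  Digit '1' (value 1) x 16^3 = 4096
  Digit 'a' (value 10) x 16^2 = 2560
  Digit 'd' (value 13) x 16^1 = 208
  Digit '5' (value 5) x 16^0 = 5
Sum = 6869

6869


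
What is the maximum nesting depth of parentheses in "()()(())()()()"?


Input: "()()(())()()()"
Tracking depth:
  Position 0 '(': depth becomes 1
  Position 1 ')': depth becomes 0
  Position 2 '(': depth becomes 1
  Position 3 ')': depth becomes 0
  Position 4 '(': depth becomes 1
  Position 5 '(': depth becomes 2
  Position 6 ')': depth becomes 1
  Position 7 ')': depth becomes 0
  Position 8 '(': depth becomes 1
  Position 9 ')': depth becomes 0
  Position 10 '(': depth becomes 1
  Position 11 ')': depth becomes 0
  Position 12 '(': depth becomes 1
  Position 13 ')': depth becomes 0
Maximum depth reached: 2

2


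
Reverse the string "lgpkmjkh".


Input: lgpkmjkh
Reading characters right to left:
  Position 7: 'h'
  Position 6: 'k'
  Position 5: 'j'
  Position 4: 'm'
  Position 3: 'k'
  Position 2: 'p'
  Position 1: 'g'
  Position 0: 'l'
Reversed: hkjmkpgl

hkjmkpgl


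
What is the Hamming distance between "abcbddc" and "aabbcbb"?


Comparing "abcbddc" and "aabbcbb" position by position:
  Position 0: 'a' vs 'a' => same
  Position 1: 'b' vs 'a' => differ
  Position 2: 'c' vs 'b' => differ
  Position 3: 'b' vs 'b' => same
  Position 4: 'd' vs 'c' => differ
  Position 5: 'd' vs 'b' => differ
  Position 6: 'c' vs 'b' => differ
Total differences (Hamming distance): 5

5


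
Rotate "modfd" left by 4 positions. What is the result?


Input: "modfd", rotate left by 4
First 4 characters: "modf"
Remaining characters: "d"
Concatenate remaining + first: "d" + "modf" = "dmodf"

dmodf


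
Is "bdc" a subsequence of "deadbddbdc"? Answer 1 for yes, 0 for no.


Check if "bdc" is a subsequence of "deadbddbdc"
Greedy scan:
  Position 0 ('d'): no match needed
  Position 1 ('e'): no match needed
  Position 2 ('a'): no match needed
  Position 3 ('d'): no match needed
  Position 4 ('b'): matches sub[0] = 'b'
  Position 5 ('d'): matches sub[1] = 'd'
  Position 6 ('d'): no match needed
  Position 7 ('b'): no match needed
  Position 8 ('d'): no match needed
  Position 9 ('c'): matches sub[2] = 'c'
All 3 characters matched => is a subsequence

1


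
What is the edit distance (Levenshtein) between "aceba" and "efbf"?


Computing edit distance: "aceba" -> "efbf"
DP table:
           e    f    b    f
      0    1    2    3    4
  a   1    1    2    3    4
  c   2    2    2    3    4
  e   3    2    3    3    4
  b   4    3    3    3    4
  a   5    4    4    4    4
Edit distance = dp[5][4] = 4

4


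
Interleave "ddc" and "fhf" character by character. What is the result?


Interleaving "ddc" and "fhf":
  Position 0: 'd' from first, 'f' from second => "df"
  Position 1: 'd' from first, 'h' from second => "dh"
  Position 2: 'c' from first, 'f' from second => "cf"
Result: dfdhcf

dfdhcf


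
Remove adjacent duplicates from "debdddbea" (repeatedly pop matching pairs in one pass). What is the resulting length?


Input: debdddbea
Stack-based adjacent duplicate removal:
  Read 'd': push. Stack: d
  Read 'e': push. Stack: de
  Read 'b': push. Stack: deb
  Read 'd': push. Stack: debd
  Read 'd': matches stack top 'd' => pop. Stack: deb
  Read 'd': push. Stack: debd
  Read 'b': push. Stack: debdb
  Read 'e': push. Stack: debdbe
  Read 'a': push. Stack: debdbea
Final stack: "debdbea" (length 7)

7


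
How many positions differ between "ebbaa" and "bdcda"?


Comparing "ebbaa" and "bdcda" position by position:
  Position 0: 'e' vs 'b' => DIFFER
  Position 1: 'b' vs 'd' => DIFFER
  Position 2: 'b' vs 'c' => DIFFER
  Position 3: 'a' vs 'd' => DIFFER
  Position 4: 'a' vs 'a' => same
Positions that differ: 4

4


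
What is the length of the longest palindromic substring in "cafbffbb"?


Input: "cafbffbb"
Checking substrings for palindromes:
  [3:7] "bffb" (len 4) => palindrome
  [2:5] "fbf" (len 3) => palindrome
  [4:6] "ff" (len 2) => palindrome
  [6:8] "bb" (len 2) => palindrome
Longest palindromic substring: "bffb" with length 4

4


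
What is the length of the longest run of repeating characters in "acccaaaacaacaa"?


Input: "acccaaaacaacaa"
Scanning for longest run:
  Position 1 ('c'): new char, reset run to 1
  Position 2 ('c'): continues run of 'c', length=2
  Position 3 ('c'): continues run of 'c', length=3
  Position 4 ('a'): new char, reset run to 1
  Position 5 ('a'): continues run of 'a', length=2
  Position 6 ('a'): continues run of 'a', length=3
  Position 7 ('a'): continues run of 'a', length=4
  Position 8 ('c'): new char, reset run to 1
  Position 9 ('a'): new char, reset run to 1
  Position 10 ('a'): continues run of 'a', length=2
  Position 11 ('c'): new char, reset run to 1
  Position 12 ('a'): new char, reset run to 1
  Position 13 ('a'): continues run of 'a', length=2
Longest run: 'a' with length 4

4


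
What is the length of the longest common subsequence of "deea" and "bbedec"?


LCS of "deea" and "bbedec"
DP table:
           b    b    e    d    e    c
      0    0    0    0    0    0    0
  d   0    0    0    0    1    1    1
  e   0    0    0    1    1    2    2
  e   0    0    0    1    1    2    2
  a   0    0    0    1    1    2    2
LCS length = dp[4][6] = 2

2


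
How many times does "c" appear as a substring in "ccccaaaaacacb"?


Searching for "c" in "ccccaaaaacacb"
Scanning each position:
  Position 0: "c" => MATCH
  Position 1: "c" => MATCH
  Position 2: "c" => MATCH
  Position 3: "c" => MATCH
  Position 4: "a" => no
  Position 5: "a" => no
  Position 6: "a" => no
  Position 7: "a" => no
  Position 8: "a" => no
  Position 9: "c" => MATCH
  Position 10: "a" => no
  Position 11: "c" => MATCH
  Position 12: "b" => no
Total occurrences: 6

6
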